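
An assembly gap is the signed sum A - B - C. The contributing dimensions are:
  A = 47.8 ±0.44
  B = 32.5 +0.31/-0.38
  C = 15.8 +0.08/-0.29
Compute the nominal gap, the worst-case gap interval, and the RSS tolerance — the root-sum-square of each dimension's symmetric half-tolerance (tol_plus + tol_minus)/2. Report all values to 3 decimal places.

Stack each dimension's contribution:
  +A: nom +47.800 → Σnom=47.800; wc +0.440/-0.440 → slack +0.440/-0.440; half-tol=0.440, Σhalf²=0.193600
  -B: nom -32.500 → Σnom=15.300; wc +0.380/-0.310 → slack +0.820/-0.750; half-tol=0.345, Σhalf²=0.312625
  -C: nom -15.800 → Σnom=-0.500; wc +0.290/-0.080 → slack +1.110/-0.830; half-tol=0.185, Σhalf²=0.346850
Nominal = -0.500. Worst-case = [-0.500 - 0.830, -0.500 + 1.110] = [-1.330, 0.610]. RSS = √0.346850 = 0.589.

nominal=-0.500 wc=[-1.330,0.610] rss=0.589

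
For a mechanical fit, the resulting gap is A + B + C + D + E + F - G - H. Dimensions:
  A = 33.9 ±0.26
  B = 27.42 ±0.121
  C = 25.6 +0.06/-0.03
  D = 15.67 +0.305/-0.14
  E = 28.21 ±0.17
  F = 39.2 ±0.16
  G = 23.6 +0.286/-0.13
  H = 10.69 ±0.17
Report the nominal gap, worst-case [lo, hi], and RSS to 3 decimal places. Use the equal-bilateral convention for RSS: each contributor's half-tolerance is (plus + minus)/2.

nominal=135.710 wc=[134.373,137.086] rss=0.510

Stack each dimension's contribution:
  +A: nom +33.900 → Σnom=33.900; wc +0.260/-0.260 → slack +0.260/-0.260; half-tol=0.260, Σhalf²=0.067600
  +B: nom +27.420 → Σnom=61.320; wc +0.121/-0.121 → slack +0.381/-0.381; half-tol=0.121, Σhalf²=0.082241
  +C: nom +25.600 → Σnom=86.920; wc +0.060/-0.030 → slack +0.441/-0.411; half-tol=0.045, Σhalf²=0.084266
  +D: nom +15.670 → Σnom=102.590; wc +0.305/-0.140 → slack +0.746/-0.551; half-tol=0.223, Σhalf²=0.133772
  +E: nom +28.210 → Σnom=130.800; wc +0.170/-0.170 → slack +0.916/-0.721; half-tol=0.170, Σhalf²=0.162672
  +F: nom +39.200 → Σnom=170.000; wc +0.160/-0.160 → slack +1.076/-0.881; half-tol=0.160, Σhalf²=0.188272
  -G: nom -23.600 → Σnom=146.400; wc +0.130/-0.286 → slack +1.206/-1.167; half-tol=0.208, Σhalf²=0.231536
  -H: nom -10.690 → Σnom=135.710; wc +0.170/-0.170 → slack +1.376/-1.337; half-tol=0.170, Σhalf²=0.260436
Nominal = 135.710. Worst-case = [135.710 - 1.337, 135.710 + 1.376] = [134.373, 137.086]. RSS = √0.260436 = 0.510.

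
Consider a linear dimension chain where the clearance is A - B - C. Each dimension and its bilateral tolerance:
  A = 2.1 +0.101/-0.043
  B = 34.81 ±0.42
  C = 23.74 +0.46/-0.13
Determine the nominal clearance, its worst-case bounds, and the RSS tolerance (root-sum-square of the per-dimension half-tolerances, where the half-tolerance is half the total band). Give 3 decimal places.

nominal=-56.450 wc=[-57.373,-55.799] rss=0.518

Stack each dimension's contribution:
  +A: nom +2.100 → Σnom=2.100; wc +0.101/-0.043 → slack +0.101/-0.043; half-tol=0.072, Σhalf²=0.005184
  -B: nom -34.810 → Σnom=-32.710; wc +0.420/-0.420 → slack +0.521/-0.463; half-tol=0.420, Σhalf²=0.181584
  -C: nom -23.740 → Σnom=-56.450; wc +0.130/-0.460 → slack +0.651/-0.923; half-tol=0.295, Σhalf²=0.268609
Nominal = -56.450. Worst-case = [-56.450 - 0.923, -56.450 + 0.651] = [-57.373, -55.799]. RSS = √0.268609 = 0.518.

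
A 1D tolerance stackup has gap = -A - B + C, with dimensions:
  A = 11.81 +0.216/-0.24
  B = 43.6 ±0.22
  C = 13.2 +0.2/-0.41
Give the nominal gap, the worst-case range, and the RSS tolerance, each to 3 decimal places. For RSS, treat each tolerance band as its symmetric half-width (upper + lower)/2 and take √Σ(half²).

Stack each dimension's contribution:
  -A: nom -11.810 → Σnom=-11.810; wc +0.240/-0.216 → slack +0.240/-0.216; half-tol=0.228, Σhalf²=0.051984
  -B: nom -43.600 → Σnom=-55.410; wc +0.220/-0.220 → slack +0.460/-0.436; half-tol=0.220, Σhalf²=0.100384
  +C: nom +13.200 → Σnom=-42.210; wc +0.200/-0.410 → slack +0.660/-0.846; half-tol=0.305, Σhalf²=0.193409
Nominal = -42.210. Worst-case = [-42.210 - 0.846, -42.210 + 0.660] = [-43.056, -41.550]. RSS = √0.193409 = 0.440.

nominal=-42.210 wc=[-43.056,-41.550] rss=0.440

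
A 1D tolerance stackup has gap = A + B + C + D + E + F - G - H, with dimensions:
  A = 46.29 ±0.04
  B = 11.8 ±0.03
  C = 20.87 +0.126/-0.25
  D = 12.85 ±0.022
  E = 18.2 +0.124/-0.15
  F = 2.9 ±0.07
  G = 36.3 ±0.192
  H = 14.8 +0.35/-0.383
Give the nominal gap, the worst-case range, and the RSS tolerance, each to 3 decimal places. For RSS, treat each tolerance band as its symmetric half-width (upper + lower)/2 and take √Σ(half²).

Stack each dimension's contribution:
  +A: nom +46.290 → Σnom=46.290; wc +0.040/-0.040 → slack +0.040/-0.040; half-tol=0.040, Σhalf²=0.001600
  +B: nom +11.800 → Σnom=58.090; wc +0.030/-0.030 → slack +0.070/-0.070; half-tol=0.030, Σhalf²=0.002500
  +C: nom +20.870 → Σnom=78.960; wc +0.126/-0.250 → slack +0.196/-0.320; half-tol=0.188, Σhalf²=0.037844
  +D: nom +12.850 → Σnom=91.810; wc +0.022/-0.022 → slack +0.218/-0.342; half-tol=0.022, Σhalf²=0.038328
  +E: nom +18.200 → Σnom=110.010; wc +0.124/-0.150 → slack +0.342/-0.492; half-tol=0.137, Σhalf²=0.057097
  +F: nom +2.900 → Σnom=112.910; wc +0.070/-0.070 → slack +0.412/-0.562; half-tol=0.070, Σhalf²=0.061997
  -G: nom -36.300 → Σnom=76.610; wc +0.192/-0.192 → slack +0.604/-0.754; half-tol=0.192, Σhalf²=0.098861
  -H: nom -14.800 → Σnom=61.810; wc +0.383/-0.350 → slack +0.987/-1.104; half-tol=0.366, Σhalf²=0.233183
Nominal = 61.810. Worst-case = [61.810 - 1.104, 61.810 + 0.987] = [60.706, 62.797]. RSS = √0.233183 = 0.483.

nominal=61.810 wc=[60.706,62.797] rss=0.483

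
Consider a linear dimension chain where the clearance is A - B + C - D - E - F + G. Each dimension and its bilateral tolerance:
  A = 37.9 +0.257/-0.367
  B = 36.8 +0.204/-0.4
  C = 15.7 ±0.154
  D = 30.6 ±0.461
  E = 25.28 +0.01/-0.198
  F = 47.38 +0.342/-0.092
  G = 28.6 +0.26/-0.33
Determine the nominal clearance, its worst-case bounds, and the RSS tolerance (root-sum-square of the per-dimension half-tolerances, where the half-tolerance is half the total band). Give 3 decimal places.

nominal=-57.860 wc=[-59.728,-56.038] rss=0.755

Stack each dimension's contribution:
  +A: nom +37.900 → Σnom=37.900; wc +0.257/-0.367 → slack +0.257/-0.367; half-tol=0.312, Σhalf²=0.097344
  -B: nom -36.800 → Σnom=1.100; wc +0.400/-0.204 → slack +0.657/-0.571; half-tol=0.302, Σhalf²=0.188548
  +C: nom +15.700 → Σnom=16.800; wc +0.154/-0.154 → slack +0.811/-0.725; half-tol=0.154, Σhalf²=0.212264
  -D: nom -30.600 → Σnom=-13.800; wc +0.461/-0.461 → slack +1.272/-1.186; half-tol=0.461, Σhalf²=0.424785
  -E: nom -25.280 → Σnom=-39.080; wc +0.198/-0.010 → slack +1.470/-1.196; half-tol=0.104, Σhalf²=0.435601
  -F: nom -47.380 → Σnom=-86.460; wc +0.092/-0.342 → slack +1.562/-1.538; half-tol=0.217, Σhalf²=0.482690
  +G: nom +28.600 → Σnom=-57.860; wc +0.260/-0.330 → slack +1.822/-1.868; half-tol=0.295, Σhalf²=0.569715
Nominal = -57.860. Worst-case = [-57.860 - 1.868, -57.860 + 1.822] = [-59.728, -56.038]. RSS = √0.569715 = 0.755.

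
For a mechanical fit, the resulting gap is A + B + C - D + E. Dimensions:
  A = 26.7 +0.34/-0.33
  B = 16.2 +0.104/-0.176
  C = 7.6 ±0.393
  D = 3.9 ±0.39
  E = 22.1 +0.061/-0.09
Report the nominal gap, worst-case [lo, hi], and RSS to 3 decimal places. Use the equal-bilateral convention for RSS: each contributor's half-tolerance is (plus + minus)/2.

nominal=68.700 wc=[67.321,69.988] rss=0.666

Stack each dimension's contribution:
  +A: nom +26.700 → Σnom=26.700; wc +0.340/-0.330 → slack +0.340/-0.330; half-tol=0.335, Σhalf²=0.112225
  +B: nom +16.200 → Σnom=42.900; wc +0.104/-0.176 → slack +0.444/-0.506; half-tol=0.140, Σhalf²=0.131825
  +C: nom +7.600 → Σnom=50.500; wc +0.393/-0.393 → slack +0.837/-0.899; half-tol=0.393, Σhalf²=0.286274
  -D: nom -3.900 → Σnom=46.600; wc +0.390/-0.390 → slack +1.227/-1.289; half-tol=0.390, Σhalf²=0.438374
  +E: nom +22.100 → Σnom=68.700; wc +0.061/-0.090 → slack +1.288/-1.379; half-tol=0.075, Σhalf²=0.444074
Nominal = 68.700. Worst-case = [68.700 - 1.379, 68.700 + 1.288] = [67.321, 69.988]. RSS = √0.444074 = 0.666.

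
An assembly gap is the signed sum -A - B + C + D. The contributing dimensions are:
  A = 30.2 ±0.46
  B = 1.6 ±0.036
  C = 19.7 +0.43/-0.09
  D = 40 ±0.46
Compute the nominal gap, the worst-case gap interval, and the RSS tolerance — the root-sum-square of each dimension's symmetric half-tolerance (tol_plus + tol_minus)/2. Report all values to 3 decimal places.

Stack each dimension's contribution:
  -A: nom -30.200 → Σnom=-30.200; wc +0.460/-0.460 → slack +0.460/-0.460; half-tol=0.460, Σhalf²=0.211600
  -B: nom -1.600 → Σnom=-31.800; wc +0.036/-0.036 → slack +0.496/-0.496; half-tol=0.036, Σhalf²=0.212896
  +C: nom +19.700 → Σnom=-12.100; wc +0.430/-0.090 → slack +0.926/-0.586; half-tol=0.260, Σhalf²=0.280496
  +D: nom +40.000 → Σnom=27.900; wc +0.460/-0.460 → slack +1.386/-1.046; half-tol=0.460, Σhalf²=0.492096
Nominal = 27.900. Worst-case = [27.900 - 1.046, 27.900 + 1.386] = [26.854, 29.286]. RSS = √0.492096 = 0.701.

nominal=27.900 wc=[26.854,29.286] rss=0.701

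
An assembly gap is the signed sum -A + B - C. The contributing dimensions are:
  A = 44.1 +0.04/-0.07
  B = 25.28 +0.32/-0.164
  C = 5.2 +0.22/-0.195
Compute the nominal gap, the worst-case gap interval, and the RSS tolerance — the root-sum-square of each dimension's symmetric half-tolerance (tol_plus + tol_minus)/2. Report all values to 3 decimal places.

nominal=-24.020 wc=[-24.444,-23.435] rss=0.323

Stack each dimension's contribution:
  -A: nom -44.100 → Σnom=-44.100; wc +0.070/-0.040 → slack +0.070/-0.040; half-tol=0.055, Σhalf²=0.003025
  +B: nom +25.280 → Σnom=-18.820; wc +0.320/-0.164 → slack +0.390/-0.204; half-tol=0.242, Σhalf²=0.061589
  -C: nom -5.200 → Σnom=-24.020; wc +0.195/-0.220 → slack +0.585/-0.424; half-tol=0.208, Σhalf²=0.104645
Nominal = -24.020. Worst-case = [-24.020 - 0.424, -24.020 + 0.585] = [-24.444, -23.435]. RSS = √0.104645 = 0.323.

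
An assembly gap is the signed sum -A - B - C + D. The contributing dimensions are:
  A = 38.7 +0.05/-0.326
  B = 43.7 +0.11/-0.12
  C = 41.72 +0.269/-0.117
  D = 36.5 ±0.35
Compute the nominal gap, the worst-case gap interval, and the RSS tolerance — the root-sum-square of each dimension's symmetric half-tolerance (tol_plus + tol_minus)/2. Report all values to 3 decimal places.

nominal=-87.620 wc=[-88.399,-86.707] rss=0.456

Stack each dimension's contribution:
  -A: nom -38.700 → Σnom=-38.700; wc +0.326/-0.050 → slack +0.326/-0.050; half-tol=0.188, Σhalf²=0.035344
  -B: nom -43.700 → Σnom=-82.400; wc +0.120/-0.110 → slack +0.446/-0.160; half-tol=0.115, Σhalf²=0.048569
  -C: nom -41.720 → Σnom=-124.120; wc +0.117/-0.269 → slack +0.563/-0.429; half-tol=0.193, Σhalf²=0.085818
  +D: nom +36.500 → Σnom=-87.620; wc +0.350/-0.350 → slack +0.913/-0.779; half-tol=0.350, Σhalf²=0.208318
Nominal = -87.620. Worst-case = [-87.620 - 0.779, -87.620 + 0.913] = [-88.399, -86.707]. RSS = √0.208318 = 0.456.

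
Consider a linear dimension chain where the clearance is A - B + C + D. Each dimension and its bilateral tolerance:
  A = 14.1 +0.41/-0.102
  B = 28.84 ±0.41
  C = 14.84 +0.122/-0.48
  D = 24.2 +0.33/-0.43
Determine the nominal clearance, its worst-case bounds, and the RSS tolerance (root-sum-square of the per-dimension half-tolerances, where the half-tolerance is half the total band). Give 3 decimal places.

nominal=24.300 wc=[22.878,25.572] rss=0.685

Stack each dimension's contribution:
  +A: nom +14.100 → Σnom=14.100; wc +0.410/-0.102 → slack +0.410/-0.102; half-tol=0.256, Σhalf²=0.065536
  -B: nom -28.840 → Σnom=-14.740; wc +0.410/-0.410 → slack +0.820/-0.512; half-tol=0.410, Σhalf²=0.233636
  +C: nom +14.840 → Σnom=0.100; wc +0.122/-0.480 → slack +0.942/-0.992; half-tol=0.301, Σhalf²=0.324237
  +D: nom +24.200 → Σnom=24.300; wc +0.330/-0.430 → slack +1.272/-1.422; half-tol=0.380, Σhalf²=0.468637
Nominal = 24.300. Worst-case = [24.300 - 1.422, 24.300 + 1.272] = [22.878, 25.572]. RSS = √0.468637 = 0.685.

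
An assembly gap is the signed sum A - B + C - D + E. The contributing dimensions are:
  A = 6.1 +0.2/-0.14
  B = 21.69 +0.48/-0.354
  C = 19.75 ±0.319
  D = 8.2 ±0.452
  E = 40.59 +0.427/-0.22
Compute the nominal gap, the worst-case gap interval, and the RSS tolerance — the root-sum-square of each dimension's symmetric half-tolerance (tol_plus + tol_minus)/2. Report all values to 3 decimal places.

nominal=36.550 wc=[34.939,38.302] rss=0.783

Stack each dimension's contribution:
  +A: nom +6.100 → Σnom=6.100; wc +0.200/-0.140 → slack +0.200/-0.140; half-tol=0.170, Σhalf²=0.028900
  -B: nom -21.690 → Σnom=-15.590; wc +0.354/-0.480 → slack +0.554/-0.620; half-tol=0.417, Σhalf²=0.202789
  +C: nom +19.750 → Σnom=4.160; wc +0.319/-0.319 → slack +0.873/-0.939; half-tol=0.319, Σhalf²=0.304550
  -D: nom -8.200 → Σnom=-4.040; wc +0.452/-0.452 → slack +1.325/-1.391; half-tol=0.452, Σhalf²=0.508854
  +E: nom +40.590 → Σnom=36.550; wc +0.427/-0.220 → slack +1.752/-1.611; half-tol=0.324, Σhalf²=0.613506
Nominal = 36.550. Worst-case = [36.550 - 1.611, 36.550 + 1.752] = [34.939, 38.302]. RSS = √0.613506 = 0.783.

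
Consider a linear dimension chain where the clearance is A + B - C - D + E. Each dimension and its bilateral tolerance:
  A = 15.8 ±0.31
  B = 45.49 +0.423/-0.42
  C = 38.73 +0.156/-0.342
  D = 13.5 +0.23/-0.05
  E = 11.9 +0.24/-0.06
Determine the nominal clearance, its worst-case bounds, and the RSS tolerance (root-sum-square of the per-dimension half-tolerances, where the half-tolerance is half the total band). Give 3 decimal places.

nominal=20.960 wc=[19.784,22.325] rss=0.615

Stack each dimension's contribution:
  +A: nom +15.800 → Σnom=15.800; wc +0.310/-0.310 → slack +0.310/-0.310; half-tol=0.310, Σhalf²=0.096100
  +B: nom +45.490 → Σnom=61.290; wc +0.423/-0.420 → slack +0.733/-0.730; half-tol=0.421, Σhalf²=0.273762
  -C: nom -38.730 → Σnom=22.560; wc +0.342/-0.156 → slack +1.075/-0.886; half-tol=0.249, Σhalf²=0.335763
  -D: nom -13.500 → Σnom=9.060; wc +0.050/-0.230 → slack +1.125/-1.116; half-tol=0.140, Σhalf²=0.355363
  +E: nom +11.900 → Σnom=20.960; wc +0.240/-0.060 → slack +1.365/-1.176; half-tol=0.150, Σhalf²=0.377863
Nominal = 20.960. Worst-case = [20.960 - 1.176, 20.960 + 1.365] = [19.784, 22.325]. RSS = √0.377863 = 0.615.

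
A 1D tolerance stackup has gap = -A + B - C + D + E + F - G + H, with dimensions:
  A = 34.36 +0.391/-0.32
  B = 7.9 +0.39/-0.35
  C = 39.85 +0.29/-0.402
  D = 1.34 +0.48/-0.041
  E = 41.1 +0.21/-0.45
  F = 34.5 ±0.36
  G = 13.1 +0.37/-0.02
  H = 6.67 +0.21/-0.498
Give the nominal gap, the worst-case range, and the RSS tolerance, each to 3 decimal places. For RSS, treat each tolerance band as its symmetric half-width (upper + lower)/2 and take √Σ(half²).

nominal=4.200 wc=[1.450,6.592] rss=0.923

Stack each dimension's contribution:
  -A: nom -34.360 → Σnom=-34.360; wc +0.320/-0.391 → slack +0.320/-0.391; half-tol=0.356, Σhalf²=0.126380
  +B: nom +7.900 → Σnom=-26.460; wc +0.390/-0.350 → slack +0.710/-0.741; half-tol=0.370, Σhalf²=0.263280
  -C: nom -39.850 → Σnom=-66.310; wc +0.402/-0.290 → slack +1.112/-1.031; half-tol=0.346, Σhalf²=0.382996
  +D: nom +1.340 → Σnom=-64.970; wc +0.480/-0.041 → slack +1.592/-1.072; half-tol=0.261, Σhalf²=0.450856
  +E: nom +41.100 → Σnom=-23.870; wc +0.210/-0.450 → slack +1.802/-1.522; half-tol=0.330, Σhalf²=0.559756
  +F: nom +34.500 → Σnom=10.630; wc +0.360/-0.360 → slack +2.162/-1.882; half-tol=0.360, Σhalf²=0.689356
  -G: nom -13.100 → Σnom=-2.470; wc +0.020/-0.370 → slack +2.182/-2.252; half-tol=0.195, Σhalf²=0.727381
  +H: nom +6.670 → Σnom=4.200; wc +0.210/-0.498 → slack +2.392/-2.750; half-tol=0.354, Σhalf²=0.852697
Nominal = 4.200. Worst-case = [4.200 - 2.750, 4.200 + 2.392] = [1.450, 6.592]. RSS = √0.852697 = 0.923.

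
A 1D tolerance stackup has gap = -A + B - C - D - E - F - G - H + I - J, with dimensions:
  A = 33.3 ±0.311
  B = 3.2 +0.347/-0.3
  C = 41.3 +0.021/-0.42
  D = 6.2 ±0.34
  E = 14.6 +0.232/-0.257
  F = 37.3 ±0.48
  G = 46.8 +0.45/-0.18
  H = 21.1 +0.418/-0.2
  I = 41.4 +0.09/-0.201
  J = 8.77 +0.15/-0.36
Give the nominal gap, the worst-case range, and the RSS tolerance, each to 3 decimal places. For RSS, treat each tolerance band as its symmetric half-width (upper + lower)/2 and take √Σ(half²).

nominal=-164.770 wc=[-167.673,-161.785] rss=0.968

Stack each dimension's contribution:
  -A: nom -33.300 → Σnom=-33.300; wc +0.311/-0.311 → slack +0.311/-0.311; half-tol=0.311, Σhalf²=0.096721
  +B: nom +3.200 → Σnom=-30.100; wc +0.347/-0.300 → slack +0.658/-0.611; half-tol=0.324, Σhalf²=0.201373
  -C: nom -41.300 → Σnom=-71.400; wc +0.420/-0.021 → slack +1.078/-0.632; half-tol=0.221, Σhalf²=0.249994
  -D: nom -6.200 → Σnom=-77.600; wc +0.340/-0.340 → slack +1.418/-0.972; half-tol=0.340, Σhalf²=0.365594
  -E: nom -14.600 → Σnom=-92.200; wc +0.257/-0.232 → slack +1.675/-1.204; half-tol=0.244, Σhalf²=0.425374
  -F: nom -37.300 → Σnom=-129.500; wc +0.480/-0.480 → slack +2.155/-1.684; half-tol=0.480, Σhalf²=0.655774
  -G: nom -46.800 → Σnom=-176.300; wc +0.180/-0.450 → slack +2.335/-2.134; half-tol=0.315, Σhalf²=0.754999
  -H: nom -21.100 → Σnom=-197.400; wc +0.200/-0.418 → slack +2.535/-2.552; half-tol=0.309, Σhalf²=0.850480
  +I: nom +41.400 → Σnom=-156.000; wc +0.090/-0.201 → slack +2.625/-2.753; half-tol=0.146, Σhalf²=0.871650
  -J: nom -8.770 → Σnom=-164.770; wc +0.360/-0.150 → slack +2.985/-2.903; half-tol=0.255, Σhalf²=0.936675
Nominal = -164.770. Worst-case = [-164.770 - 2.903, -164.770 + 2.985] = [-167.673, -161.785]. RSS = √0.936675 = 0.968.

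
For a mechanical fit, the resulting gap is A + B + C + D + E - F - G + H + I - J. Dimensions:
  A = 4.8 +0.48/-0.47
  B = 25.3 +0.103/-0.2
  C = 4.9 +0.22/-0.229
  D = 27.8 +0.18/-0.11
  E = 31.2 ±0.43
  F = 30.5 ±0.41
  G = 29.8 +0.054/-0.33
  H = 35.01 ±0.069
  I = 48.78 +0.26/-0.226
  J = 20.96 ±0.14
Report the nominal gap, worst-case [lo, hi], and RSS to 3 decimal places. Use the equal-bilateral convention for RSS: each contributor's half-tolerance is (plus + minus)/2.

nominal=96.530 wc=[94.192,99.152] rss=0.891

Stack each dimension's contribution:
  +A: nom +4.800 → Σnom=4.800; wc +0.480/-0.470 → slack +0.480/-0.470; half-tol=0.475, Σhalf²=0.225625
  +B: nom +25.300 → Σnom=30.100; wc +0.103/-0.200 → slack +0.583/-0.670; half-tol=0.151, Σhalf²=0.248577
  +C: nom +4.900 → Σnom=35.000; wc +0.220/-0.229 → slack +0.803/-0.899; half-tol=0.225, Σhalf²=0.298978
  +D: nom +27.800 → Σnom=62.800; wc +0.180/-0.110 → slack +0.983/-1.009; half-tol=0.145, Σhalf²=0.320003
  +E: nom +31.200 → Σnom=94.000; wc +0.430/-0.430 → slack +1.413/-1.439; half-tol=0.430, Σhalf²=0.504903
  -F: nom -30.500 → Σnom=63.500; wc +0.410/-0.410 → slack +1.823/-1.849; half-tol=0.410, Σhalf²=0.673002
  -G: nom -29.800 → Σnom=33.700; wc +0.330/-0.054 → slack +2.153/-1.903; half-tol=0.192, Σhalf²=0.709866
  +H: nom +35.010 → Σnom=68.710; wc +0.069/-0.069 → slack +2.222/-1.972; half-tol=0.069, Σhalf²=0.714627
  +I: nom +48.780 → Σnom=117.490; wc +0.260/-0.226 → slack +2.482/-2.198; half-tol=0.243, Σhalf²=0.773676
  -J: nom -20.960 → Σnom=96.530; wc +0.140/-0.140 → slack +2.622/-2.338; half-tol=0.140, Σhalf²=0.793276
Nominal = 96.530. Worst-case = [96.530 - 2.338, 96.530 + 2.622] = [94.192, 99.152]. RSS = √0.793276 = 0.891.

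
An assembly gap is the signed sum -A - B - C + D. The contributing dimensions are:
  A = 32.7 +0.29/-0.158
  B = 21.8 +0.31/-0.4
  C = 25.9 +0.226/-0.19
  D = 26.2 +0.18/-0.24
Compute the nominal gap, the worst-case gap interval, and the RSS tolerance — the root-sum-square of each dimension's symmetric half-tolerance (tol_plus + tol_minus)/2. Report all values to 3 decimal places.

Stack each dimension's contribution:
  -A: nom -32.700 → Σnom=-32.700; wc +0.158/-0.290 → slack +0.158/-0.290; half-tol=0.224, Σhalf²=0.050176
  -B: nom -21.800 → Σnom=-54.500; wc +0.400/-0.310 → slack +0.558/-0.600; half-tol=0.355, Σhalf²=0.176201
  -C: nom -25.900 → Σnom=-80.400; wc +0.190/-0.226 → slack +0.748/-0.826; half-tol=0.208, Σhalf²=0.219465
  +D: nom +26.200 → Σnom=-54.200; wc +0.180/-0.240 → slack +0.928/-1.066; half-tol=0.210, Σhalf²=0.263565
Nominal = -54.200. Worst-case = [-54.200 - 1.066, -54.200 + 0.928] = [-55.266, -53.272]. RSS = √0.263565 = 0.513.

nominal=-54.200 wc=[-55.266,-53.272] rss=0.513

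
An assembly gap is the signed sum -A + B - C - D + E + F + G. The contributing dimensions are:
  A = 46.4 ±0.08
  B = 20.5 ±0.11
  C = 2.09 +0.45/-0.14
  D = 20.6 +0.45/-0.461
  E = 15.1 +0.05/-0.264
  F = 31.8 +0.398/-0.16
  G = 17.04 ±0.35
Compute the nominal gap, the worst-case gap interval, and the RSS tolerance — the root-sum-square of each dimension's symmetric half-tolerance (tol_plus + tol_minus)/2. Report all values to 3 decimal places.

nominal=15.350 wc=[13.486,16.939] rss=0.733

Stack each dimension's contribution:
  -A: nom -46.400 → Σnom=-46.400; wc +0.080/-0.080 → slack +0.080/-0.080; half-tol=0.080, Σhalf²=0.006400
  +B: nom +20.500 → Σnom=-25.900; wc +0.110/-0.110 → slack +0.190/-0.190; half-tol=0.110, Σhalf²=0.018500
  -C: nom -2.090 → Σnom=-27.990; wc +0.140/-0.450 → slack +0.330/-0.640; half-tol=0.295, Σhalf²=0.105525
  -D: nom -20.600 → Σnom=-48.590; wc +0.461/-0.450 → slack +0.791/-1.090; half-tol=0.456, Σhalf²=0.313005
  +E: nom +15.100 → Σnom=-33.490; wc +0.050/-0.264 → slack +0.841/-1.354; half-tol=0.157, Σhalf²=0.337654
  +F: nom +31.800 → Σnom=-1.690; wc +0.398/-0.160 → slack +1.239/-1.514; half-tol=0.279, Σhalf²=0.415495
  +G: nom +17.040 → Σnom=15.350; wc +0.350/-0.350 → slack +1.589/-1.864; half-tol=0.350, Σhalf²=0.537995
Nominal = 15.350. Worst-case = [15.350 - 1.864, 15.350 + 1.589] = [13.486, 16.939]. RSS = √0.537995 = 0.733.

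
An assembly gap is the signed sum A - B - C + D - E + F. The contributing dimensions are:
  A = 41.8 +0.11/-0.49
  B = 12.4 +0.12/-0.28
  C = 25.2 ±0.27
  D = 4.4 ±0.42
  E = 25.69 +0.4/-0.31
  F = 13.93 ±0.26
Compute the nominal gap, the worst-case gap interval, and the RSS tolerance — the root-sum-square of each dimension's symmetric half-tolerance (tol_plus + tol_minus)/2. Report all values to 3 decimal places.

nominal=-3.160 wc=[-5.120,-1.510] rss=0.757

Stack each dimension's contribution:
  +A: nom +41.800 → Σnom=41.800; wc +0.110/-0.490 → slack +0.110/-0.490; half-tol=0.300, Σhalf²=0.090000
  -B: nom -12.400 → Σnom=29.400; wc +0.280/-0.120 → slack +0.390/-0.610; half-tol=0.200, Σhalf²=0.130000
  -C: nom -25.200 → Σnom=4.200; wc +0.270/-0.270 → slack +0.660/-0.880; half-tol=0.270, Σhalf²=0.202900
  +D: nom +4.400 → Σnom=8.600; wc +0.420/-0.420 → slack +1.080/-1.300; half-tol=0.420, Σhalf²=0.379300
  -E: nom -25.690 → Σnom=-17.090; wc +0.310/-0.400 → slack +1.390/-1.700; half-tol=0.355, Σhalf²=0.505325
  +F: nom +13.930 → Σnom=-3.160; wc +0.260/-0.260 → slack +1.650/-1.960; half-tol=0.260, Σhalf²=0.572925
Nominal = -3.160. Worst-case = [-3.160 - 1.960, -3.160 + 1.650] = [-5.120, -1.510]. RSS = √0.572925 = 0.757.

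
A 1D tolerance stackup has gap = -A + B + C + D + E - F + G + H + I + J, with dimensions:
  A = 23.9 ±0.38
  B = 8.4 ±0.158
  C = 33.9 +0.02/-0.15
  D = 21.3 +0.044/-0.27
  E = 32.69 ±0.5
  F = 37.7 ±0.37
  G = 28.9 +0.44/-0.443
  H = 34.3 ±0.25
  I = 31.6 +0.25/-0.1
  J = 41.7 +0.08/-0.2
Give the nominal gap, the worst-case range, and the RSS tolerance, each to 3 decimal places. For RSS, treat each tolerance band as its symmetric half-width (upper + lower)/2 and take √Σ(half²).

nominal=171.190 wc=[168.369,173.682] rss=0.946

Stack each dimension's contribution:
  -A: nom -23.900 → Σnom=-23.900; wc +0.380/-0.380 → slack +0.380/-0.380; half-tol=0.380, Σhalf²=0.144400
  +B: nom +8.400 → Σnom=-15.500; wc +0.158/-0.158 → slack +0.538/-0.538; half-tol=0.158, Σhalf²=0.169364
  +C: nom +33.900 → Σnom=18.400; wc +0.020/-0.150 → slack +0.558/-0.688; half-tol=0.085, Σhalf²=0.176589
  +D: nom +21.300 → Σnom=39.700; wc +0.044/-0.270 → slack +0.602/-0.958; half-tol=0.157, Σhalf²=0.201238
  +E: nom +32.690 → Σnom=72.390; wc +0.500/-0.500 → slack +1.102/-1.458; half-tol=0.500, Σhalf²=0.451238
  -F: nom -37.700 → Σnom=34.690; wc +0.370/-0.370 → slack +1.472/-1.828; half-tol=0.370, Σhalf²=0.588138
  +G: nom +28.900 → Σnom=63.590; wc +0.440/-0.443 → slack +1.912/-2.271; half-tol=0.442, Σhalf²=0.783060
  +H: nom +34.300 → Σnom=97.890; wc +0.250/-0.250 → slack +2.162/-2.521; half-tol=0.250, Σhalf²=0.845560
  +I: nom +31.600 → Σnom=129.490; wc +0.250/-0.100 → slack +2.412/-2.621; half-tol=0.175, Σhalf²=0.876185
  +J: nom +41.700 → Σnom=171.190; wc +0.080/-0.200 → slack +2.492/-2.821; half-tol=0.140, Σhalf²=0.895785
Nominal = 171.190. Worst-case = [171.190 - 2.821, 171.190 + 2.492] = [168.369, 173.682]. RSS = √0.895785 = 0.946.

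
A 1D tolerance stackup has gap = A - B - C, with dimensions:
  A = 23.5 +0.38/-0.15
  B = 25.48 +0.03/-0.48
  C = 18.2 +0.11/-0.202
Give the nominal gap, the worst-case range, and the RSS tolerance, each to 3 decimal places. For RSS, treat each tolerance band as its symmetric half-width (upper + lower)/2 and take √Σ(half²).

nominal=-20.180 wc=[-20.470,-19.118] rss=0.399

Stack each dimension's contribution:
  +A: nom +23.500 → Σnom=23.500; wc +0.380/-0.150 → slack +0.380/-0.150; half-tol=0.265, Σhalf²=0.070225
  -B: nom -25.480 → Σnom=-1.980; wc +0.480/-0.030 → slack +0.860/-0.180; half-tol=0.255, Σhalf²=0.135250
  -C: nom -18.200 → Σnom=-20.180; wc +0.202/-0.110 → slack +1.062/-0.290; half-tol=0.156, Σhalf²=0.159586
Nominal = -20.180. Worst-case = [-20.180 - 0.290, -20.180 + 1.062] = [-20.470, -19.118]. RSS = √0.159586 = 0.399.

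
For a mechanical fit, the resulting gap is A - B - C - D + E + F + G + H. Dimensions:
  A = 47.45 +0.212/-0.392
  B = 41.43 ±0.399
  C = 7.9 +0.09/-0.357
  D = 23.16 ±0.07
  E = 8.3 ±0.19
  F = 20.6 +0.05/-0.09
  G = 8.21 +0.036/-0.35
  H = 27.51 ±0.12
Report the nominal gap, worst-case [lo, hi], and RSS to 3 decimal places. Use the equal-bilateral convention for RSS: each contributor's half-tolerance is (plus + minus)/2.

Stack each dimension's contribution:
  +A: nom +47.450 → Σnom=47.450; wc +0.212/-0.392 → slack +0.212/-0.392; half-tol=0.302, Σhalf²=0.091204
  -B: nom -41.430 → Σnom=6.020; wc +0.399/-0.399 → slack +0.611/-0.791; half-tol=0.399, Σhalf²=0.250405
  -C: nom -7.900 → Σnom=-1.880; wc +0.357/-0.090 → slack +0.968/-0.881; half-tol=0.223, Σhalf²=0.300357
  -D: nom -23.160 → Σnom=-25.040; wc +0.070/-0.070 → slack +1.038/-0.951; half-tol=0.070, Σhalf²=0.305257
  +E: nom +8.300 → Σnom=-16.740; wc +0.190/-0.190 → slack +1.228/-1.141; half-tol=0.190, Σhalf²=0.341357
  +F: nom +20.600 → Σnom=3.860; wc +0.050/-0.090 → slack +1.278/-1.231; half-tol=0.070, Σhalf²=0.346257
  +G: nom +8.210 → Σnom=12.070; wc +0.036/-0.350 → slack +1.314/-1.581; half-tol=0.193, Σhalf²=0.383506
  +H: nom +27.510 → Σnom=39.580; wc +0.120/-0.120 → slack +1.434/-1.701; half-tol=0.120, Σhalf²=0.397906
Nominal = 39.580. Worst-case = [39.580 - 1.701, 39.580 + 1.434] = [37.879, 41.014]. RSS = √0.397906 = 0.631.

nominal=39.580 wc=[37.879,41.014] rss=0.631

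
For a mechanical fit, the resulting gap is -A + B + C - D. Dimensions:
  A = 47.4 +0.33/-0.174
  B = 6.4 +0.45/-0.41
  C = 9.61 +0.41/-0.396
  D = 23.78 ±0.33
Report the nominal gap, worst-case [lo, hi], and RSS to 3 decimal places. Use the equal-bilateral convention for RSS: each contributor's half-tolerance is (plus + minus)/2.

nominal=-55.170 wc=[-56.636,-53.806] rss=0.721

Stack each dimension's contribution:
  -A: nom -47.400 → Σnom=-47.400; wc +0.174/-0.330 → slack +0.174/-0.330; half-tol=0.252, Σhalf²=0.063504
  +B: nom +6.400 → Σnom=-41.000; wc +0.450/-0.410 → slack +0.624/-0.740; half-tol=0.430, Σhalf²=0.248404
  +C: nom +9.610 → Σnom=-31.390; wc +0.410/-0.396 → slack +1.034/-1.136; half-tol=0.403, Σhalf²=0.410813
  -D: nom -23.780 → Σnom=-55.170; wc +0.330/-0.330 → slack +1.364/-1.466; half-tol=0.330, Σhalf²=0.519713
Nominal = -55.170. Worst-case = [-55.170 - 1.466, -55.170 + 1.364] = [-56.636, -53.806]. RSS = √0.519713 = 0.721.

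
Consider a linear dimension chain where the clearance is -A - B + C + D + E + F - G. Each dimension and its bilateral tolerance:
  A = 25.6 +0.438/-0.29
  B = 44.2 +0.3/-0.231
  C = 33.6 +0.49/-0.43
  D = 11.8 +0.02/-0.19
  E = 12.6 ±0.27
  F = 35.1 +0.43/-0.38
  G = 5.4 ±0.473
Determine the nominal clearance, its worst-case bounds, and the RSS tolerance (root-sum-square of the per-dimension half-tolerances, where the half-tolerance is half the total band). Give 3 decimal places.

Stack each dimension's contribution:
  -A: nom -25.600 → Σnom=-25.600; wc +0.290/-0.438 → slack +0.290/-0.438; half-tol=0.364, Σhalf²=0.132496
  -B: nom -44.200 → Σnom=-69.800; wc +0.231/-0.300 → slack +0.521/-0.738; half-tol=0.266, Σhalf²=0.202986
  +C: nom +33.600 → Σnom=-36.200; wc +0.490/-0.430 → slack +1.011/-1.168; half-tol=0.460, Σhalf²=0.414586
  +D: nom +11.800 → Σnom=-24.400; wc +0.020/-0.190 → slack +1.031/-1.358; half-tol=0.105, Σhalf²=0.425611
  +E: nom +12.600 → Σnom=-11.800; wc +0.270/-0.270 → slack +1.301/-1.628; half-tol=0.270, Σhalf²=0.498511
  +F: nom +35.100 → Σnom=23.300; wc +0.430/-0.380 → slack +1.731/-2.008; half-tol=0.405, Σhalf²=0.662536
  -G: nom -5.400 → Σnom=17.900; wc +0.473/-0.473 → slack +2.204/-2.481; half-tol=0.473, Σhalf²=0.886265
Nominal = 17.900. Worst-case = [17.900 - 2.481, 17.900 + 2.204] = [15.419, 20.104]. RSS = √0.886265 = 0.941.

nominal=17.900 wc=[15.419,20.104] rss=0.941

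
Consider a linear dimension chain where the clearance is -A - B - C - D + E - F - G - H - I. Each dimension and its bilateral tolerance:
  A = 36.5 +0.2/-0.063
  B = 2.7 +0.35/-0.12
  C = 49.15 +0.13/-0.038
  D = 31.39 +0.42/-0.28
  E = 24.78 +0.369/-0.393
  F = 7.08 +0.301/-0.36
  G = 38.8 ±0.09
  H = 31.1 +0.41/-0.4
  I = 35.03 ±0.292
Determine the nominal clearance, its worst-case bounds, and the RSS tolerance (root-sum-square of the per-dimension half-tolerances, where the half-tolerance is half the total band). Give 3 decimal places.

Stack each dimension's contribution:
  -A: nom -36.500 → Σnom=-36.500; wc +0.063/-0.200 → slack +0.063/-0.200; half-tol=0.132, Σhalf²=0.017292
  -B: nom -2.700 → Σnom=-39.200; wc +0.120/-0.350 → slack +0.183/-0.550; half-tol=0.235, Σhalf²=0.072517
  -C: nom -49.150 → Σnom=-88.350; wc +0.038/-0.130 → slack +0.221/-0.680; half-tol=0.084, Σhalf²=0.079573
  -D: nom -31.390 → Σnom=-119.740; wc +0.280/-0.420 → slack +0.501/-1.100; half-tol=0.350, Σhalf²=0.202073
  +E: nom +24.780 → Σnom=-94.960; wc +0.369/-0.393 → slack +0.870/-1.493; half-tol=0.381, Σhalf²=0.347234
  -F: nom -7.080 → Σnom=-102.040; wc +0.360/-0.301 → slack +1.230/-1.794; half-tol=0.331, Σhalf²=0.456464
  -G: nom -38.800 → Σnom=-140.840; wc +0.090/-0.090 → slack +1.320/-1.884; half-tol=0.090, Σhalf²=0.464564
  -H: nom -31.100 → Σnom=-171.940; wc +0.400/-0.410 → slack +1.720/-2.294; half-tol=0.405, Σhalf²=0.628590
  -I: nom -35.030 → Σnom=-206.970; wc +0.292/-0.292 → slack +2.012/-2.586; half-tol=0.292, Σhalf²=0.713854
Nominal = -206.970. Worst-case = [-206.970 - 2.586, -206.970 + 2.012] = [-209.556, -204.958]. RSS = √0.713854 = 0.845.

nominal=-206.970 wc=[-209.556,-204.958] rss=0.845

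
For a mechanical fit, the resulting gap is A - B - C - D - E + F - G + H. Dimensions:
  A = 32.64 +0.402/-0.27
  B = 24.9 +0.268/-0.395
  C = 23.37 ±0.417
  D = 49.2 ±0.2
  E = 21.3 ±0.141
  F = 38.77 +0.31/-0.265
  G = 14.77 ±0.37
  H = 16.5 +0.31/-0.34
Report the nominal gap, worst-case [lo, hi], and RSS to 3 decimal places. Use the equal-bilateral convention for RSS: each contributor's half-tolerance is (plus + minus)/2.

Stack each dimension's contribution:
  +A: nom +32.640 → Σnom=32.640; wc +0.402/-0.270 → slack +0.402/-0.270; half-tol=0.336, Σhalf²=0.112896
  -B: nom -24.900 → Σnom=7.740; wc +0.395/-0.268 → slack +0.797/-0.538; half-tol=0.332, Σhalf²=0.222788
  -C: nom -23.370 → Σnom=-15.630; wc +0.417/-0.417 → slack +1.214/-0.955; half-tol=0.417, Σhalf²=0.396677
  -D: nom -49.200 → Σnom=-64.830; wc +0.200/-0.200 → slack +1.414/-1.155; half-tol=0.200, Σhalf²=0.436677
  -E: nom -21.300 → Σnom=-86.130; wc +0.141/-0.141 → slack +1.555/-1.296; half-tol=0.141, Σhalf²=0.456558
  +F: nom +38.770 → Σnom=-47.360; wc +0.310/-0.265 → slack +1.865/-1.561; half-tol=0.287, Σhalf²=0.539214
  -G: nom -14.770 → Σnom=-62.130; wc +0.370/-0.370 → slack +2.235/-1.931; half-tol=0.370, Σhalf²=0.676114
  +H: nom +16.500 → Σnom=-45.630; wc +0.310/-0.340 → slack +2.545/-2.271; half-tol=0.325, Σhalf²=0.781739
Nominal = -45.630. Worst-case = [-45.630 - 2.271, -45.630 + 2.545] = [-47.901, -43.085]. RSS = √0.781739 = 0.884.

nominal=-45.630 wc=[-47.901,-43.085] rss=0.884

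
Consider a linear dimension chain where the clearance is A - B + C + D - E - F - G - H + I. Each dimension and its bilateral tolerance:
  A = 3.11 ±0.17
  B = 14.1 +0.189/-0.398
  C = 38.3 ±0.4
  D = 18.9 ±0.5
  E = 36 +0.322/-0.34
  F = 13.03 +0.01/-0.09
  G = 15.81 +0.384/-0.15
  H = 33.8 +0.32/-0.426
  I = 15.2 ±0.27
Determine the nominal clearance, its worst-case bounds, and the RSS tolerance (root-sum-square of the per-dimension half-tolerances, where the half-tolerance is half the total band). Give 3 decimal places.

Stack each dimension's contribution:
  +A: nom +3.110 → Σnom=3.110; wc +0.170/-0.170 → slack +0.170/-0.170; half-tol=0.170, Σhalf²=0.028900
  -B: nom -14.100 → Σnom=-10.990; wc +0.398/-0.189 → slack +0.568/-0.359; half-tol=0.293, Σhalf²=0.115042
  +C: nom +38.300 → Σnom=27.310; wc +0.400/-0.400 → slack +0.968/-0.759; half-tol=0.400, Σhalf²=0.275042
  +D: nom +18.900 → Σnom=46.210; wc +0.500/-0.500 → slack +1.468/-1.259; half-tol=0.500, Σhalf²=0.525042
  -E: nom -36.000 → Σnom=10.210; wc +0.340/-0.322 → slack +1.808/-1.581; half-tol=0.331, Σhalf²=0.634603
  -F: nom -13.030 → Σnom=-2.820; wc +0.090/-0.010 → slack +1.898/-1.591; half-tol=0.050, Σhalf²=0.637103
  -G: nom -15.810 → Σnom=-18.630; wc +0.150/-0.384 → slack +2.048/-1.975; half-tol=0.267, Σhalf²=0.708392
  -H: nom -33.800 → Σnom=-52.430; wc +0.426/-0.320 → slack +2.474/-2.295; half-tol=0.373, Σhalf²=0.847521
  +I: nom +15.200 → Σnom=-37.230; wc +0.270/-0.270 → slack +2.744/-2.565; half-tol=0.270, Σhalf²=0.920421
Nominal = -37.230. Worst-case = [-37.230 - 2.565, -37.230 + 2.744] = [-39.795, -34.486]. RSS = √0.920421 = 0.959.

nominal=-37.230 wc=[-39.795,-34.486] rss=0.959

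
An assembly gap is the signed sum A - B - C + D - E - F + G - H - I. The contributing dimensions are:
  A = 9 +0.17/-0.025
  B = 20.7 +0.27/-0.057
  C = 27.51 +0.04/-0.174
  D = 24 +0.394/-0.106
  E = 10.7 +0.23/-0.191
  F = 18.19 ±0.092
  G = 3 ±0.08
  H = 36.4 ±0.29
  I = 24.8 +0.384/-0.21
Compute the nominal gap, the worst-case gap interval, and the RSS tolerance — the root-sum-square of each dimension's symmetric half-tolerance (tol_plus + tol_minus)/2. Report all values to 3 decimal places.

Stack each dimension's contribution:
  +A: nom +9.000 → Σnom=9.000; wc +0.170/-0.025 → slack +0.170/-0.025; half-tol=0.098, Σhalf²=0.009506
  -B: nom -20.700 → Σnom=-11.700; wc +0.057/-0.270 → slack +0.227/-0.295; half-tol=0.164, Σhalf²=0.036239
  -C: nom -27.510 → Σnom=-39.210; wc +0.174/-0.040 → slack +0.401/-0.335; half-tol=0.107, Σhalf²=0.047688
  +D: nom +24.000 → Σnom=-15.210; wc +0.394/-0.106 → slack +0.795/-0.441; half-tol=0.250, Σhalf²=0.110188
  -E: nom -10.700 → Σnom=-25.910; wc +0.191/-0.230 → slack +0.986/-0.671; half-tol=0.211, Σhalf²=0.154498
  -F: nom -18.190 → Σnom=-44.100; wc +0.092/-0.092 → slack +1.078/-0.763; half-tol=0.092, Σhalf²=0.162962
  +G: nom +3.000 → Σnom=-41.100; wc +0.080/-0.080 → slack +1.158/-0.843; half-tol=0.080, Σhalf²=0.169362
  -H: nom -36.400 → Σnom=-77.500; wc +0.290/-0.290 → slack +1.448/-1.133; half-tol=0.290, Σhalf²=0.253462
  -I: nom -24.800 → Σnom=-102.300; wc +0.210/-0.384 → slack +1.658/-1.517; half-tol=0.297, Σhalf²=0.341671
Nominal = -102.300. Worst-case = [-102.300 - 1.517, -102.300 + 1.658] = [-103.817, -100.642]. RSS = √0.341671 = 0.585.

nominal=-102.300 wc=[-103.817,-100.642] rss=0.585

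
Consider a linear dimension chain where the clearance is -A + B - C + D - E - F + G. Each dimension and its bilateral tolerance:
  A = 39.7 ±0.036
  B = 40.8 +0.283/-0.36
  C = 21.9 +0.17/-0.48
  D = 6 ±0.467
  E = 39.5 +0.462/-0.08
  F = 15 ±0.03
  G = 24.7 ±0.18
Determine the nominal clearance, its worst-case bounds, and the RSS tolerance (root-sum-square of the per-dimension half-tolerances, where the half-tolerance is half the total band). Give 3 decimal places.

Stack each dimension's contribution:
  -A: nom -39.700 → Σnom=-39.700; wc +0.036/-0.036 → slack +0.036/-0.036; half-tol=0.036, Σhalf²=0.001296
  +B: nom +40.800 → Σnom=1.100; wc +0.283/-0.360 → slack +0.319/-0.396; half-tol=0.322, Σhalf²=0.104658
  -C: nom -21.900 → Σnom=-20.800; wc +0.480/-0.170 → slack +0.799/-0.566; half-tol=0.325, Σhalf²=0.210283
  +D: nom +6.000 → Σnom=-14.800; wc +0.467/-0.467 → slack +1.266/-1.033; half-tol=0.467, Σhalf²=0.428372
  -E: nom -39.500 → Σnom=-54.300; wc +0.080/-0.462 → slack +1.346/-1.495; half-tol=0.271, Σhalf²=0.501813
  -F: nom -15.000 → Σnom=-69.300; wc +0.030/-0.030 → slack +1.376/-1.525; half-tol=0.030, Σhalf²=0.502713
  +G: nom +24.700 → Σnom=-44.600; wc +0.180/-0.180 → slack +1.556/-1.705; half-tol=0.180, Σhalf²=0.535113
Nominal = -44.600. Worst-case = [-44.600 - 1.705, -44.600 + 1.556] = [-46.305, -43.044]. RSS = √0.535113 = 0.732.

nominal=-44.600 wc=[-46.305,-43.044] rss=0.732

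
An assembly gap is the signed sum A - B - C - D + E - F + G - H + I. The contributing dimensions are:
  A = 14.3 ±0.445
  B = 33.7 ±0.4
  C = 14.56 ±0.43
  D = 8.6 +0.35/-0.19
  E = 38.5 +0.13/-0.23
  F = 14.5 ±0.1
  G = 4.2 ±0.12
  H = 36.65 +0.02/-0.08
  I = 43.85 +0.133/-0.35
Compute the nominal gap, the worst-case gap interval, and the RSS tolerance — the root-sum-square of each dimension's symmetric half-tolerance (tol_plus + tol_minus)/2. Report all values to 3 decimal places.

nominal=-7.160 wc=[-9.605,-5.132] rss=0.856

Stack each dimension's contribution:
  +A: nom +14.300 → Σnom=14.300; wc +0.445/-0.445 → slack +0.445/-0.445; half-tol=0.445, Σhalf²=0.198025
  -B: nom -33.700 → Σnom=-19.400; wc +0.400/-0.400 → slack +0.845/-0.845; half-tol=0.400, Σhalf²=0.358025
  -C: nom -14.560 → Σnom=-33.960; wc +0.430/-0.430 → slack +1.275/-1.275; half-tol=0.430, Σhalf²=0.542925
  -D: nom -8.600 → Σnom=-42.560; wc +0.190/-0.350 → slack +1.465/-1.625; half-tol=0.270, Σhalf²=0.615825
  +E: nom +38.500 → Σnom=-4.060; wc +0.130/-0.230 → slack +1.595/-1.855; half-tol=0.180, Σhalf²=0.648225
  -F: nom -14.500 → Σnom=-18.560; wc +0.100/-0.100 → slack +1.695/-1.955; half-tol=0.100, Σhalf²=0.658225
  +G: nom +4.200 → Σnom=-14.360; wc +0.120/-0.120 → slack +1.815/-2.075; half-tol=0.120, Σhalf²=0.672625
  -H: nom -36.650 → Σnom=-51.010; wc +0.080/-0.020 → slack +1.895/-2.095; half-tol=0.050, Σhalf²=0.675125
  +I: nom +43.850 → Σnom=-7.160; wc +0.133/-0.350 → slack +2.028/-2.445; half-tol=0.241, Σhalf²=0.733447
Nominal = -7.160. Worst-case = [-7.160 - 2.445, -7.160 + 2.028] = [-9.605, -5.132]. RSS = √0.733447 = 0.856.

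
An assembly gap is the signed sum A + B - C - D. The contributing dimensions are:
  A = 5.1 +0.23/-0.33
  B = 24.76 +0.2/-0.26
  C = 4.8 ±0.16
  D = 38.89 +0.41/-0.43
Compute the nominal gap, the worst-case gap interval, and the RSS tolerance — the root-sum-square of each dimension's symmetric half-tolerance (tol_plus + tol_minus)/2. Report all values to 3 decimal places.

nominal=-13.830 wc=[-14.990,-12.810] rss=0.577

Stack each dimension's contribution:
  +A: nom +5.100 → Σnom=5.100; wc +0.230/-0.330 → slack +0.230/-0.330; half-tol=0.280, Σhalf²=0.078400
  +B: nom +24.760 → Σnom=29.860; wc +0.200/-0.260 → slack +0.430/-0.590; half-tol=0.230, Σhalf²=0.131300
  -C: nom -4.800 → Σnom=25.060; wc +0.160/-0.160 → slack +0.590/-0.750; half-tol=0.160, Σhalf²=0.156900
  -D: nom -38.890 → Σnom=-13.830; wc +0.430/-0.410 → slack +1.020/-1.160; half-tol=0.420, Σhalf²=0.333300
Nominal = -13.830. Worst-case = [-13.830 - 1.160, -13.830 + 1.020] = [-14.990, -12.810]. RSS = √0.333300 = 0.577.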